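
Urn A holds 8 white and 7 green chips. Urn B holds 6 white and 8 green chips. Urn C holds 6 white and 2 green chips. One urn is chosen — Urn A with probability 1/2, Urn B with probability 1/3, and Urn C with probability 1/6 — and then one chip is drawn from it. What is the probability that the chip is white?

449/840

From Urn A: P(white) = 8/15.
From Urn B: P(white) = 6/14.
From Urn C: P(white) = 6/8.
Total probability = (1/2)(8/15) + (1/3)(6/14) + (1/6)(6/8) = 449/840.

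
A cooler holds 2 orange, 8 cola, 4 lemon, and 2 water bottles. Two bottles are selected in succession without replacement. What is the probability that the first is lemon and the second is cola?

Multiply the probability of each draw given the previous ones:
P = 4/16 × 8/15 = 32/240 = 2/15.

2/15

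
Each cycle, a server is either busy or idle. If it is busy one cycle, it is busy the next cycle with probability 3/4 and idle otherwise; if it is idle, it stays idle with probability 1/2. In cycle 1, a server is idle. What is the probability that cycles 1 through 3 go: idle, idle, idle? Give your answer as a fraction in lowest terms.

Cycle 1 is given. For each transition, use the conditional probability from the current state:
P(idle | idle) = 1/2; P(idle | idle) = 1/2.
P = 1/2 × 1/2 = 1/4.

1/4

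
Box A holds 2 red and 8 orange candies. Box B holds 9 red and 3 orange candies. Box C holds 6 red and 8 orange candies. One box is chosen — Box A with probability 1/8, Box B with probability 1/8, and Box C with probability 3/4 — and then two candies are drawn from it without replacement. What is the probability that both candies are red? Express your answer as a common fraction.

70121/360360

From Box A: P(both red) = (2/10)(1/9) = 1/45.
From Box B: P(both red) = (9/12)(8/11) = 6/11.
From Box C: P(both red) = (6/14)(5/13) = 15/91.
Total probability = (1/8)(1/45) + (1/8)(6/11) + (3/4)(15/91) = 70121/360360.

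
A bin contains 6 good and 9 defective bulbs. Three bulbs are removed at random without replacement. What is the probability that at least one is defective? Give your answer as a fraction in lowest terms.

P(no defective) = 6/15 × 5/14 × 4/13 = 120/2730 = 4/91.
P(at least one) = 1 − 4/91 = 87/91.

87/91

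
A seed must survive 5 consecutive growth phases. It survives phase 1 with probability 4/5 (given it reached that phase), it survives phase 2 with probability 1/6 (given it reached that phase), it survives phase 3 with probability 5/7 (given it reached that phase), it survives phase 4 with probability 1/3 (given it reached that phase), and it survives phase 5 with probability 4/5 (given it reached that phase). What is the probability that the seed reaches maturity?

Each stage is reached only if all earlier stages succeed, so
P = 4/5 × 1/6 × 5/7 × 1/3 × 4/5 = 80/3150 = 8/315.

8/315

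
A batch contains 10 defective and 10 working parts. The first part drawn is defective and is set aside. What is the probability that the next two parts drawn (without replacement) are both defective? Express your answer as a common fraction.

After the first draw, 9 of the remaining 19 parts are defective.
P = 9/19 × 8/18 = 72/342 = 4/19.

4/19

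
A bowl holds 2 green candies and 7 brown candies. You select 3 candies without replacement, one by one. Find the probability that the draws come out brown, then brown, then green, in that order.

1/6

Each draw changes the counts, so multiply the conditional probabilities along the sequence:
P = 7/9 × 6/8 × 2/7 = 84/504 = 1/6.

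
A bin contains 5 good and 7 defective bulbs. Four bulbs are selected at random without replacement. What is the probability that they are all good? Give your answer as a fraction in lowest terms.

1/99

P(all good) = 5/12 × 4/11 × 3/10 × 2/9 = 120/11880 = 1/99.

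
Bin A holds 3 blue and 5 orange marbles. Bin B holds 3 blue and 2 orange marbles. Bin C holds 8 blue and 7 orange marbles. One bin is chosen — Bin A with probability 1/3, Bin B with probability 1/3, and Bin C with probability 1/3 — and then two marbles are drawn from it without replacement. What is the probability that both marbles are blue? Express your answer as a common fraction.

283/1260

From Bin A: P(both blue) = (3/8)(2/7) = 3/28.
From Bin B: P(both blue) = (3/5)(2/4) = 3/10.
From Bin C: P(both blue) = (8/15)(7/14) = 4/15.
Total probability = (1/3)(3/28) + (1/3)(3/10) + (1/3)(4/15) = 283/1260.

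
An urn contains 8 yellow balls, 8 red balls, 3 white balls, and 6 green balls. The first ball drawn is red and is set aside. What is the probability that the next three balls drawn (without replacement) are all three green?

With the first ball removed, 6 green remain out of 24.
P = 6/24 × 5/23 × 4/22 = 120/12144 = 5/506.

5/506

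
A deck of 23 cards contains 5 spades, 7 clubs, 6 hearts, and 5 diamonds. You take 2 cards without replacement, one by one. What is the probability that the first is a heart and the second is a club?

21/253

Each draw changes the counts, so multiply the conditional probabilities along the sequence:
P = 6/23 × 7/22 = 42/506 = 21/253.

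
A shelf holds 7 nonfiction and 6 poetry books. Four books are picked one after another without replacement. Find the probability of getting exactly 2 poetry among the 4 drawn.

One ordering (poetry drawn first) has probability 6/13 × 5/12 × 7/11 × 6/10 = 1260/17160 = 21/286.
There are C(4,2) = 6 such orderings, each equally likely, so P = 6 × 21/286 = 63/143.

63/143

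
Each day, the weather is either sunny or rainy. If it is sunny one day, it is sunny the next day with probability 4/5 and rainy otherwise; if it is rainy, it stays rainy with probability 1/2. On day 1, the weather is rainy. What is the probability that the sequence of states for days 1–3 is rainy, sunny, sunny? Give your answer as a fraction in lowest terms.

Day 1 is given. For each transition, use the conditional probability from the current state:
P(sunny | rainy) = 1/2; P(sunny | sunny) = 4/5.
P = 1/2 × 4/5 = 4/10 = 2/5.

2/5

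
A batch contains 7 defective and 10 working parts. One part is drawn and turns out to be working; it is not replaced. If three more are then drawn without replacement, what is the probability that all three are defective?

With the first part removed, 7 defective remain out of 16.
P = 7/16 × 6/15 × 5/14 = 210/3360 = 1/16.

1/16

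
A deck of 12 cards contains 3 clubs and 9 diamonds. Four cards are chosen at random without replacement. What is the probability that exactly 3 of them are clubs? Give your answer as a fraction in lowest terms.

One ordering (clubs drawn first) has probability 3/12 × 2/11 × 1/10 × 9/9 = 54/11880 = 1/220.
There are C(4,3) = 4 such orderings, each equally likely, so P = 4 × 1/220 = 1/55.

1/55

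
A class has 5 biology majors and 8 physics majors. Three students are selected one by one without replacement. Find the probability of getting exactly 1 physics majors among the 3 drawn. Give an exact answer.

One ordering (a physics major drawn first) has probability 8/13 × 5/12 × 4/11 = 160/1716 = 40/429.
There are C(3,1) = 3 such orderings, each equally likely, so P = 3 × 40/429 = 40/143.

40/143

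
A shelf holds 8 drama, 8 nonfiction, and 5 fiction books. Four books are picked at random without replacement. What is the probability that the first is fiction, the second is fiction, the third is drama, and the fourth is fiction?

4/1197

Each draw changes the counts, so multiply the conditional probabilities along the sequence:
P = 5/21 × 4/20 × 8/19 × 3/18 = 480/143640 = 4/1197.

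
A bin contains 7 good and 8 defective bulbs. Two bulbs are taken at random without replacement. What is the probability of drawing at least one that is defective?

4/5

P(no defective) = 7/15 × 6/14 = 42/210 = 1/5.
P(at least one) = 1 − 1/5 = 4/5.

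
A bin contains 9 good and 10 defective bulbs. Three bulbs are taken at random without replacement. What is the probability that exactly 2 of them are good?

One ordering (good drawn first) has probability 9/19 × 8/18 × 10/17 = 720/5814 = 40/323.
There are C(3,2) = 3 such orderings, each equally likely, so P = 3 × 40/323 = 120/323.

120/323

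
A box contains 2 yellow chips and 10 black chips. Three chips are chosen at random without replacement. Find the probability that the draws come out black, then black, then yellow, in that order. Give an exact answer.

3/22

Multiply the probability of each draw given the previous ones:
P = 10/12 × 9/11 × 2/10 = 180/1320 = 3/22.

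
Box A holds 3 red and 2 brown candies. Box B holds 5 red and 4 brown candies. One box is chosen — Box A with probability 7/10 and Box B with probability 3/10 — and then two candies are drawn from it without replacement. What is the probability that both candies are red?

22/75

From Box A: P(both red) = (3/5)(2/4) = 3/10.
From Box B: P(both red) = (5/9)(4/8) = 5/18.
Total probability = (7/10)(3/10) + (3/10)(5/18) = 22/75.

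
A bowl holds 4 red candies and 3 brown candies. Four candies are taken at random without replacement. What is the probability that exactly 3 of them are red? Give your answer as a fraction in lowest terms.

12/35

One ordering (red drawn first) has probability 4/7 × 3/6 × 2/5 × 3/4 = 72/840 = 3/35.
There are C(4,3) = 4 such orderings, each equally likely, so P = 4 × 3/35 = 12/35.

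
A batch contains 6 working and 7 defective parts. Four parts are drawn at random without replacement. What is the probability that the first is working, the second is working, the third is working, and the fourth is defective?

7/143

Multiply the probability of each draw given the previous ones:
P = 6/13 × 5/12 × 4/11 × 7/10 = 840/17160 = 7/143.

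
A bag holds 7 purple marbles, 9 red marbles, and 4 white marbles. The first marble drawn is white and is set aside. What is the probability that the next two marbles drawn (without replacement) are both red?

4/19

With the first marble removed, 9 red remain out of 19.
P = 9/19 × 8/18 = 72/342 = 4/19.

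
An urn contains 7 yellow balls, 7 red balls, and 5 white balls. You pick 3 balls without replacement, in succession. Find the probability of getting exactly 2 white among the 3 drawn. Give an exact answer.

One ordering (white drawn first) has probability 5/19 × 4/18 × 14/17 = 280/5814 = 140/2907.
There are C(3,2) = 3 such orderings, each equally likely, so P = 3 × 140/2907 = 140/969.

140/969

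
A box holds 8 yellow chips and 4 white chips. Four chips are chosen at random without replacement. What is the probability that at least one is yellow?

P(no yellow) = 4/12 × 3/11 × 2/10 × 1/9 = 24/11880 = 1/495.
P(at least one) = 1 − 1/495 = 494/495.

494/495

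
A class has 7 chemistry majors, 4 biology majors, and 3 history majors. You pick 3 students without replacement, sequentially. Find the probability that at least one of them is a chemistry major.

P(no chemistry majors) = 7/14 × 6/13 × 5/12 = 210/2184 = 5/52.
P(at least one) = 1 − 5/52 = 47/52.

47/52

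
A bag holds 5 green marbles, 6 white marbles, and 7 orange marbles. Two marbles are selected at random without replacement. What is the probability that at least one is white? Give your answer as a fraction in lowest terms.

29/51

P(no white) = 12/18 × 11/17 = 132/306 = 22/51.
P(at least one) = 1 − 22/51 = 29/51.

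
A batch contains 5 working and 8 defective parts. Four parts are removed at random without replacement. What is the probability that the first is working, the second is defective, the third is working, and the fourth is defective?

Each draw changes the counts, so multiply the conditional probabilities along the sequence:
P = 5/13 × 8/12 × 4/11 × 7/10 = 1120/17160 = 28/429.

28/429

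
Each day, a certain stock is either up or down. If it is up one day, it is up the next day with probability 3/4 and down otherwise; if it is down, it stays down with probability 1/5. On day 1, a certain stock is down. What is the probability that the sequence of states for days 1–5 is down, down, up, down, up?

Day 1 is given. For each transition, use the conditional probability from the current state:
P(down | down) = 1/5; P(up | down) = 4/5; P(down | up) = 1/4; P(up | down) = 4/5.
P = 1/5 × 4/5 × 1/4 × 4/5 = 16/500 = 4/125.

4/125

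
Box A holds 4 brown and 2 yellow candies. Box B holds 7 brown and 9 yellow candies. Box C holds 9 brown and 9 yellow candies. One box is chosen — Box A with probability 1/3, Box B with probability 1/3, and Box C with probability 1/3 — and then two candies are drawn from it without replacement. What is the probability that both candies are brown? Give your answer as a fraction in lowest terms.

From Box A: P(both brown) = (4/6)(3/5) = 2/5.
From Box B: P(both brown) = (7/16)(6/15) = 7/40.
From Box C: P(both brown) = (9/18)(8/17) = 4/17.
Total probability = (1/3)(2/5) + (1/3)(7/40) + (1/3)(4/17) = 551/2040.

551/2040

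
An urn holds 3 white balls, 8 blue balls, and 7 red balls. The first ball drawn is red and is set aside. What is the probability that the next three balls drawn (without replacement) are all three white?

1/680

After the first draw, 3 of the remaining 17 balls are white.
P = 3/17 × 2/16 × 1/15 = 6/4080 = 1/680.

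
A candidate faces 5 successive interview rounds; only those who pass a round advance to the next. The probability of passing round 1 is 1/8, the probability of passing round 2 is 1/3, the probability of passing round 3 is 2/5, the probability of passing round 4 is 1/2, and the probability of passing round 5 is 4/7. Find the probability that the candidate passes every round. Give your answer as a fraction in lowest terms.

1/210

The events are sequential, so multiply the conditional probabilities:
P = 1/8 × 1/3 × 2/5 × 1/2 × 4/7 = 8/1680 = 1/210.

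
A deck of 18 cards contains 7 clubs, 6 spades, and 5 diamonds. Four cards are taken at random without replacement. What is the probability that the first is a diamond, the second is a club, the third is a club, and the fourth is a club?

35/2448

Chain rule:
P = 5/18 × 7/17 × 6/16 × 5/15 = 1050/73440 = 35/2448.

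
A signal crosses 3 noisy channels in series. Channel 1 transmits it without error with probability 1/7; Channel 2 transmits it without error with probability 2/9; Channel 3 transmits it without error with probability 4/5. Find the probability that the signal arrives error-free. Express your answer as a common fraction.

Multiplying along the chain,
P = 1/7 × 2/9 × 4/5 = 8/315.

8/315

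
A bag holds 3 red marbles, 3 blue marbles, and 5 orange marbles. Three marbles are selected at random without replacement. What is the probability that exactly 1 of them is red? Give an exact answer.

One ordering (red drawn first) has probability 3/11 × 8/10 × 7/9 = 168/990 = 28/165.
There are C(3,1) = 3 such orderings, each equally likely, so P = 3 × 28/165 = 28/55.

28/55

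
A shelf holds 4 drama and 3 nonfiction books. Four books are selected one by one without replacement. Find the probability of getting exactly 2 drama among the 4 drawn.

18/35

One ordering (drama drawn first) has probability 4/7 × 3/6 × 3/5 × 2/4 = 72/840 = 3/35.
There are C(4,2) = 6 such orderings, each equally likely, so P = 6 × 3/35 = 18/35.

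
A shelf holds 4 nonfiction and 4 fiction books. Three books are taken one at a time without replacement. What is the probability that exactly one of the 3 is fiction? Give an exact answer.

One ordering (fiction drawn first) has probability 4/8 × 4/7 × 3/6 = 48/336 = 1/7.
There are C(3,1) = 3 such orderings, each equally likely, so P = 3 × 1/7 = 3/7.

3/7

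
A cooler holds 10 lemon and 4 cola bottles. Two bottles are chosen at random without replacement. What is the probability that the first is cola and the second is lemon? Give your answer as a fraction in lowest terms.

20/91

Multiply the probability of each draw given the previous ones:
P = 4/14 × 10/13 = 40/182 = 20/91.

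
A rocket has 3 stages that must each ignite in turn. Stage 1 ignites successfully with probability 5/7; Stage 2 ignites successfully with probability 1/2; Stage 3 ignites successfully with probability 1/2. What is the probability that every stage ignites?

5/28

The events are sequential, so multiply the conditional probabilities:
P = 5/7 × 1/2 × 1/2 = 5/28.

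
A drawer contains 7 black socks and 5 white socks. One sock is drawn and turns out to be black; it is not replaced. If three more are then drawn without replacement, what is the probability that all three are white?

With the first sock removed, 5 white remain out of 11.
P = 5/11 × 4/10 × 3/9 = 60/990 = 2/33.

2/33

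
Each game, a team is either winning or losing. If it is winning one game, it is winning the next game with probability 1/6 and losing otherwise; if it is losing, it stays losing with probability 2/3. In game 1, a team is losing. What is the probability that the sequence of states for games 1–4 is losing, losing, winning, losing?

5/27

Game 1 is given. For each transition, use the conditional probability from the current state:
P(losing | losing) = 2/3; P(winning | losing) = 1/3; P(losing | winning) = 5/6.
P = 2/3 × 1/3 × 5/6 = 10/54 = 5/27.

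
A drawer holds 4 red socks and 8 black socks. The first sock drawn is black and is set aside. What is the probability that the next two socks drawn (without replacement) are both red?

6/55

With the first sock removed, 4 red remain out of 11.
P = 4/11 × 3/10 = 12/110 = 6/55.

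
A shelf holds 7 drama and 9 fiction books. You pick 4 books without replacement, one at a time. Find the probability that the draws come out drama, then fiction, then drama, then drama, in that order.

Multiply the probability of each draw given the previous ones:
P = 7/16 × 9/15 × 6/14 × 5/13 = 1890/43680 = 9/208.

9/208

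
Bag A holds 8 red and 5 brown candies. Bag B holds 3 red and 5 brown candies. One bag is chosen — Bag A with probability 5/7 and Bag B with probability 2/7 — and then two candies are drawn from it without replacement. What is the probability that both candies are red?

1097/3822

From Bag A: P(both red) = (8/13)(7/12) = 14/39.
From Bag B: P(both red) = (3/8)(2/7) = 3/28.
Total probability = (5/7)(14/39) + (2/7)(3/28) = 1097/3822.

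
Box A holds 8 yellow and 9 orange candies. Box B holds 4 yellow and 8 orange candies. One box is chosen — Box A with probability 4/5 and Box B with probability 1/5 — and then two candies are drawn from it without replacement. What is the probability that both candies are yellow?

From Box A: P(both yellow) = (8/17)(7/16) = 7/34.
From Box B: P(both yellow) = (4/12)(3/11) = 1/11.
Total probability = (4/5)(7/34) + (1/5)(1/11) = 171/935.

171/935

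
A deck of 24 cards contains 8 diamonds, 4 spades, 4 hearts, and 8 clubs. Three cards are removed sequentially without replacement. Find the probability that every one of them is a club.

P(every draw is a club) = 8/24 × 7/23 × 6/22 = 336/12144 = 7/253.

7/253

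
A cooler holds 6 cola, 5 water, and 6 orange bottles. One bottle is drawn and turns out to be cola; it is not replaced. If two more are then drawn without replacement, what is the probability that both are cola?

1/12

With the first bottle removed, 5 cola remain out of 16.
P = 5/16 × 4/15 = 20/240 = 1/12.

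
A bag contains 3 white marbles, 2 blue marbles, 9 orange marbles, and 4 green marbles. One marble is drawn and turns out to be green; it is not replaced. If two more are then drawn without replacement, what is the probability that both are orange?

With the first marble removed, 9 orange remain out of 17.
P = 9/17 × 8/16 = 72/272 = 9/34.

9/34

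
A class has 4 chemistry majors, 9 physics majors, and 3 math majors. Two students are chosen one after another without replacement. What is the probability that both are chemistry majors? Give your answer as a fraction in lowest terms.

P(all chemistry majors) = 4/16 × 3/15 = 12/240 = 1/20.

1/20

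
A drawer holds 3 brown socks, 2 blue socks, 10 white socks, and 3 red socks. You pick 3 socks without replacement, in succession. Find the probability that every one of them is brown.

P(all brown) = 3/18 × 2/17 × 1/16 = 6/4896 = 1/816.

1/816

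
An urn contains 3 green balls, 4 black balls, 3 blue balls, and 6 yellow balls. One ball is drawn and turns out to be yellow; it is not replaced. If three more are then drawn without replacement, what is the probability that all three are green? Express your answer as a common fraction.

With the first ball removed, 3 green remain out of 15.
P = 3/15 × 2/14 × 1/13 = 6/2730 = 1/455.

1/455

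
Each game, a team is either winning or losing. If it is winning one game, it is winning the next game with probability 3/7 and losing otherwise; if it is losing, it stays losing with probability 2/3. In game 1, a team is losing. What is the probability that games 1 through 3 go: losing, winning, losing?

4/21

Game 1 is given. For each transition, use the conditional probability from the current state:
P(winning | losing) = 1/3; P(losing | winning) = 4/7.
P = 1/3 × 4/7 = 4/21.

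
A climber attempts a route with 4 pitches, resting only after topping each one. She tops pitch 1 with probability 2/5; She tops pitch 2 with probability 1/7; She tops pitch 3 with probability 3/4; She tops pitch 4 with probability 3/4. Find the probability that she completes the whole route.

The events are sequential, so multiply the conditional probabilities:
P = 2/5 × 1/7 × 3/4 × 3/4 = 18/560 = 9/280.

9/280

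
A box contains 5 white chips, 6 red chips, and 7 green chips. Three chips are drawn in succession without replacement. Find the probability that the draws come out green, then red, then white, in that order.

Chain rule:
P = 7/18 × 6/17 × 5/16 = 210/4896 = 35/816.

35/816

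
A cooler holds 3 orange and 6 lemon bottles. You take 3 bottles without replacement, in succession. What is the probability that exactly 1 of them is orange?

One ordering (orange drawn first) has probability 3/9 × 6/8 × 5/7 = 90/504 = 5/28.
There are C(3,1) = 3 such orderings, each equally likely, so P = 3 × 5/28 = 15/28.

15/28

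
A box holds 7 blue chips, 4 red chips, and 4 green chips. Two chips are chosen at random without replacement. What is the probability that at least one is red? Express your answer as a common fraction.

10/21

P(no red) = 11/15 × 10/14 = 110/210 = 11/21.
P(at least one) = 1 − 11/21 = 10/21.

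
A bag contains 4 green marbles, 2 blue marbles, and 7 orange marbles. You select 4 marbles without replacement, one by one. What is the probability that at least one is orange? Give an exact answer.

P(no orange) = 6/13 × 5/12 × 4/11 × 3/10 = 360/17160 = 3/143.
P(at least one) = 1 − 3/143 = 140/143.

140/143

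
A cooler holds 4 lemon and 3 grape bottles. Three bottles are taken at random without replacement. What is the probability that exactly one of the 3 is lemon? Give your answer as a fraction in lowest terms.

One ordering (lemon drawn first) has probability 4/7 × 3/6 × 2/5 = 24/210 = 4/35.
There are C(3,1) = 3 such orderings, each equally likely, so P = 3 × 4/35 = 12/35.

12/35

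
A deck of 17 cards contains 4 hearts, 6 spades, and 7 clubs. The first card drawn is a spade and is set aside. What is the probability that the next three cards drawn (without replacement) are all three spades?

With the first card removed, 5 spades remain out of 16.
P = 5/16 × 4/15 × 3/14 = 60/3360 = 1/56.

1/56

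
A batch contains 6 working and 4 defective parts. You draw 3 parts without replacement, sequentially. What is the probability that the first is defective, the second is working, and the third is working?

Chain rule:
P = 4/10 × 6/9 × 5/8 = 120/720 = 1/6.

1/6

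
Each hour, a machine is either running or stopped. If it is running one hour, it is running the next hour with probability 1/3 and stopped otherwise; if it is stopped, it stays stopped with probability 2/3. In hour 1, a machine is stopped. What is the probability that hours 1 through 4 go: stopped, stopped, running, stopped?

4/27

Hour 1 is given. For each transition, use the conditional probability from the current state:
P(stopped | stopped) = 2/3; P(running | stopped) = 1/3; P(stopped | running) = 2/3.
P = 2/3 × 1/3 × 2/3 = 4/27.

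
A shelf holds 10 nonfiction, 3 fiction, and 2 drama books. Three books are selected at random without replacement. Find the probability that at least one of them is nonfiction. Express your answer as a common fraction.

P(no nonfiction) = 5/15 × 4/14 × 3/13 = 60/2730 = 2/91.
P(at least one) = 1 − 2/91 = 89/91.

89/91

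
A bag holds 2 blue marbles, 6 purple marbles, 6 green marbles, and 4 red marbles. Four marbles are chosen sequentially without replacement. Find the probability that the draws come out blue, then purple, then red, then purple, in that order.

1/306

Multiply the probability of each draw given the previous ones:
P = 2/18 × 6/17 × 4/16 × 5/15 = 240/73440 = 1/306.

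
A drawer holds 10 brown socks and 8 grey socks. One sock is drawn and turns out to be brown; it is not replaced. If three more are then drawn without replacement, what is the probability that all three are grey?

7/85

With the first sock removed, 8 grey remain out of 17.
P = 8/17 × 7/16 × 6/15 = 336/4080 = 7/85.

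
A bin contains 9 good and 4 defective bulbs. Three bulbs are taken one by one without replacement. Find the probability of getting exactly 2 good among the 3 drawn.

One ordering (good drawn first) has probability 9/13 × 8/12 × 4/11 = 288/1716 = 24/143.
There are C(3,2) = 3 such orderings, each equally likely, so P = 3 × 24/143 = 72/143.

72/143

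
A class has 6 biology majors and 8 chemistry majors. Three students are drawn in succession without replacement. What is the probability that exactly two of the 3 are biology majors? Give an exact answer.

One ordering (biology majors drawn first) has probability 6/14 × 5/13 × 8/12 = 240/2184 = 10/91.
There are C(3,2) = 3 such orderings, each equally likely, so P = 3 × 10/91 = 30/91.

30/91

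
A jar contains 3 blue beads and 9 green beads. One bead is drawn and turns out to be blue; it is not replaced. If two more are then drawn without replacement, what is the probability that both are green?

36/55

With the first bead removed, 9 green remain out of 11.
P = 9/11 × 8/10 = 72/110 = 36/55.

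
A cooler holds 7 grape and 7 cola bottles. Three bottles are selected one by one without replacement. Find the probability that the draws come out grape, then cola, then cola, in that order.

Multiply the probability of each draw given the previous ones:
P = 7/14 × 7/13 × 6/12 = 294/2184 = 7/52.

7/52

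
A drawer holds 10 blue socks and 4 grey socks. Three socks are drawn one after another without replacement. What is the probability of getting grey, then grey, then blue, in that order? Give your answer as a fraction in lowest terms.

5/91

Multiply the probability of each draw given the previous ones:
P = 4/14 × 3/13 × 10/12 = 120/2184 = 5/91.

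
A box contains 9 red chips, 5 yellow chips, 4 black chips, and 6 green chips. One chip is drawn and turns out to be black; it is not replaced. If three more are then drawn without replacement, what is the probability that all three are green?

With the first chip removed, 6 green remain out of 23.
P = 6/23 × 5/22 × 4/21 = 120/10626 = 20/1771.

20/1771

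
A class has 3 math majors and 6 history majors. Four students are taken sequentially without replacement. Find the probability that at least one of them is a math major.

37/42

P(no math majors) = 6/9 × 5/8 × 4/7 × 3/6 = 360/3024 = 5/42.
P(at least one) = 1 − 5/42 = 37/42.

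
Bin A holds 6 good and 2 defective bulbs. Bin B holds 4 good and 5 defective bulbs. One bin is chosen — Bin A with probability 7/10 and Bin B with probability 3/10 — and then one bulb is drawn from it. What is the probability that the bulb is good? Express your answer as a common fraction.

From Bin A: P(good) = 6/8.
From Bin B: P(good) = 4/9.
Total probability = (7/10)(6/8) + (3/10)(4/9) = 79/120.

79/120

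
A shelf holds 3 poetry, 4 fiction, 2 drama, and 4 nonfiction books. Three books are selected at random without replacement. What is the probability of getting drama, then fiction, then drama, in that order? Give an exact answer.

Multiply the probability of each draw given the previous ones:
P = 2/13 × 4/12 × 1/11 = 8/1716 = 2/429.

2/429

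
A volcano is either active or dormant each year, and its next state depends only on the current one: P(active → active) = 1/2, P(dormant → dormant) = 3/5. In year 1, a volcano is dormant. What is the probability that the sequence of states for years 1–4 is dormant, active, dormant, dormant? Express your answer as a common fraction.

Year 1 is given. For each transition, use the conditional probability from the current state:
P(active | dormant) = 2/5; P(dormant | active) = 1/2; P(dormant | dormant) = 3/5.
P = 2/5 × 1/2 × 3/5 = 6/50 = 3/25.

3/25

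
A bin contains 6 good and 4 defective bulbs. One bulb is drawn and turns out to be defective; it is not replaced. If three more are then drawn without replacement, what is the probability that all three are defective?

With the first bulb removed, 3 defective remain out of 9.
P = 3/9 × 2/8 × 1/7 = 6/504 = 1/84.

1/84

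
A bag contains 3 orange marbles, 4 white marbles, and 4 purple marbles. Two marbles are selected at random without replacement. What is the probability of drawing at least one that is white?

P(no white) = 7/11 × 6/10 = 42/110 = 21/55.
P(at least one) = 1 − 21/55 = 34/55.

34/55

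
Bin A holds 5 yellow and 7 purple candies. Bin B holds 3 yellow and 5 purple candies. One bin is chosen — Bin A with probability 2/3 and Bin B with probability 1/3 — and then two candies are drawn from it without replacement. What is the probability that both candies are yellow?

379/2772

From Bin A: P(both yellow) = (5/12)(4/11) = 5/33.
From Bin B: P(both yellow) = (3/8)(2/7) = 3/28.
Total probability = (2/3)(5/33) + (1/3)(3/28) = 379/2772.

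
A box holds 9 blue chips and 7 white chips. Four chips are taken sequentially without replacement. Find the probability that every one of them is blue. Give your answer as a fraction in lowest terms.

9/130

P(all blue) = 9/16 × 8/15 × 7/14 × 6/13 = 3024/43680 = 9/130.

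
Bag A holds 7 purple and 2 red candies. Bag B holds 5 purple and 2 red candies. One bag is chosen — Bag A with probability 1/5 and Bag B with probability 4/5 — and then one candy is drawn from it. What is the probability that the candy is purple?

From Bag A: P(purple) = 7/9.
From Bag B: P(purple) = 5/7.
Total probability = (1/5)(7/9) + (4/5)(5/7) = 229/315.

229/315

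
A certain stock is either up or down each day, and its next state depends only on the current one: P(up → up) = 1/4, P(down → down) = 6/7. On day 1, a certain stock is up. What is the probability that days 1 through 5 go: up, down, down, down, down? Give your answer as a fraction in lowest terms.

162/343

Day 1 is given. For each transition, use the conditional probability from the current state:
P(down | up) = 3/4; P(down | down) = 6/7; P(down | down) = 6/7; P(down | down) = 6/7.
P = 3/4 × 6/7 × 6/7 × 6/7 = 648/1372 = 162/343.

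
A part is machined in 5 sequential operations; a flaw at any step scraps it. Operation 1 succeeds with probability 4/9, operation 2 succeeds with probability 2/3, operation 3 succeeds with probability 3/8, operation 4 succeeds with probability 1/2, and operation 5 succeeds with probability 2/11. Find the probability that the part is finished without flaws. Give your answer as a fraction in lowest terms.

Each stage is reached only if all earlier stages succeed, so
P = 4/9 × 2/3 × 3/8 × 1/2 × 2/11 = 48/4752 = 1/99.

1/99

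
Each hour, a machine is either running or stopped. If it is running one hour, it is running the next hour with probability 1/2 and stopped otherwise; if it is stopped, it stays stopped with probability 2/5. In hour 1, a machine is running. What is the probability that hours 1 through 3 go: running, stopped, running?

Hour 1 is given. For each transition, use the conditional probability from the current state:
P(stopped | running) = 1/2; P(running | stopped) = 3/5.
P = 1/2 × 3/5 = 3/10.

3/10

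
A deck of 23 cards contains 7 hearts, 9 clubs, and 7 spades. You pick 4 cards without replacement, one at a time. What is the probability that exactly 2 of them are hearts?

One ordering (hearts drawn first) has probability 7/23 × 6/22 × 16/21 × 15/20 = 10080/212520 = 12/253.
There are C(4,2) = 6 such orderings, each equally likely, so P = 6 × 12/253 = 72/253.

72/253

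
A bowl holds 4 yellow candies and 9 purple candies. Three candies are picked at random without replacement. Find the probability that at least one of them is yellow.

101/143

P(no yellow) = 9/13 × 8/12 × 7/11 = 504/1716 = 42/143.
P(at least one) = 1 − 42/143 = 101/143.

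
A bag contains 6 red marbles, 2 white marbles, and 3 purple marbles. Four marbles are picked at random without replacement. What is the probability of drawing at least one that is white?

P(no white) = 9/11 × 8/10 × 7/9 × 6/8 = 3024/7920 = 21/55.
P(at least one) = 1 − 21/55 = 34/55.

34/55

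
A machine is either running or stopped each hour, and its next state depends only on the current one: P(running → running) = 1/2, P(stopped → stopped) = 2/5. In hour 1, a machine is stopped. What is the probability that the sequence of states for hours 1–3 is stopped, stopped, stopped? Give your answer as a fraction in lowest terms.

4/25

Hour 1 is given. For each transition, use the conditional probability from the current state:
P(stopped | stopped) = 2/5; P(stopped | stopped) = 2/5.
P = 2/5 × 2/5 = 4/25.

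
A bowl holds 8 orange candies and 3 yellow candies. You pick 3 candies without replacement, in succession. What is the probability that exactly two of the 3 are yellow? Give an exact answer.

One ordering (yellow drawn first) has probability 3/11 × 2/10 × 8/9 = 48/990 = 8/165.
There are C(3,2) = 3 such orderings, each equally likely, so P = 3 × 8/165 = 8/55.

8/55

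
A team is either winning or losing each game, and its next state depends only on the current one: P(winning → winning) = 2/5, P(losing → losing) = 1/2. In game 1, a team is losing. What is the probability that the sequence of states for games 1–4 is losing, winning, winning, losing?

Game 1 is given. For each transition, use the conditional probability from the current state:
P(winning | losing) = 1/2; P(winning | winning) = 2/5; P(losing | winning) = 3/5.
P = 1/2 × 2/5 × 3/5 = 6/50 = 3/25.

3/25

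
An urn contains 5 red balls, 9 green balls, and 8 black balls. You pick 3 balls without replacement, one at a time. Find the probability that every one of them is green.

3/55

P = 9/22 × 8/21 × 7/20 = 504/9240 = 3/55.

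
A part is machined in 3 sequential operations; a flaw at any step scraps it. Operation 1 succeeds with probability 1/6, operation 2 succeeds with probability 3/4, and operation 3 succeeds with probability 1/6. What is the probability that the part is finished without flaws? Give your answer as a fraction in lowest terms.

Each stage is reached only if all earlier stages succeed, so
P = 1/6 × 3/4 × 1/6 = 3/144 = 1/48.

1/48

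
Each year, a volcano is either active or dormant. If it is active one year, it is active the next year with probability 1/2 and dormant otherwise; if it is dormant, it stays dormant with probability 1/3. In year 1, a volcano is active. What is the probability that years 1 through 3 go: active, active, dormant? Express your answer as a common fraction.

Year 1 is given. For each transition, use the conditional probability from the current state:
P(active | active) = 1/2; P(dormant | active) = 1/2.
P = 1/2 × 1/2 = 1/4.

1/4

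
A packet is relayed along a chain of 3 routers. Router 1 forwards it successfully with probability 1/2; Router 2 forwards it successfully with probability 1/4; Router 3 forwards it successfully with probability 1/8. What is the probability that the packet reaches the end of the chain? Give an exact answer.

The events are sequential, so multiply the conditional probabilities:
P = 1/2 × 1/4 × 1/8 = 1/64.

1/64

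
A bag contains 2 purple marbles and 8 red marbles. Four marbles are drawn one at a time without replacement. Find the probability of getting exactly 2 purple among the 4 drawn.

One ordering (purple drawn first) has probability 2/10 × 1/9 × 8/8 × 7/7 = 112/5040 = 1/45.
There are C(4,2) = 6 such orderings, each equally likely, so P = 6 × 1/45 = 2/15.

2/15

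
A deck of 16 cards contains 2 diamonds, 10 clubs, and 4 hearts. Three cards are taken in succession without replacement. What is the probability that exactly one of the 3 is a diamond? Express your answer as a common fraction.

13/40

One ordering (a diamond drawn first) has probability 2/16 × 14/15 × 13/14 = 364/3360 = 13/120.
There are C(3,1) = 3 such orderings, each equally likely, so P = 3 × 13/120 = 13/40.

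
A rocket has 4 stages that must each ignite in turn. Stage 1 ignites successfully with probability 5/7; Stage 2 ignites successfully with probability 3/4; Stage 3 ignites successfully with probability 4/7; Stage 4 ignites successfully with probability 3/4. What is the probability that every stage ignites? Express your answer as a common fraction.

The events are sequential, so multiply the conditional probabilities:
P = 5/7 × 3/4 × 4/7 × 3/4 = 180/784 = 45/196.

45/196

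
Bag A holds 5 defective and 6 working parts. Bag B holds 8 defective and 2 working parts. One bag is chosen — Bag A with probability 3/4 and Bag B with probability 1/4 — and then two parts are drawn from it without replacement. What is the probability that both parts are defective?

From Bag A: P(both defective) = (5/11)(4/10) = 2/11.
From Bag B: P(both defective) = (8/10)(7/9) = 28/45.
Total probability = (3/4)(2/11) + (1/4)(28/45) = 289/990.

289/990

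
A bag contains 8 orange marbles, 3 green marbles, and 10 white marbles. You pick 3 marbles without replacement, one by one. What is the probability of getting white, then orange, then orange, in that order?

Multiply the probability of each draw given the previous ones:
P = 10/21 × 8/20 × 7/19 = 560/7980 = 4/57.

4/57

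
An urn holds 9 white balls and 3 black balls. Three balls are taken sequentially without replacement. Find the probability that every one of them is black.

P(every draw is black) = 3/12 × 2/11 × 1/10 = 6/1320 = 1/220.

1/220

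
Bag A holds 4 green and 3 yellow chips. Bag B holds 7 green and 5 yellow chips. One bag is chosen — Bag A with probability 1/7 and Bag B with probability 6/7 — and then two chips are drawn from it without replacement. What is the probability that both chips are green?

169/539

From Bag A: P(both green) = (4/7)(3/6) = 2/7.
From Bag B: P(both green) = (7/12)(6/11) = 7/22.
Total probability = (1/7)(2/7) + (6/7)(7/22) = 169/539.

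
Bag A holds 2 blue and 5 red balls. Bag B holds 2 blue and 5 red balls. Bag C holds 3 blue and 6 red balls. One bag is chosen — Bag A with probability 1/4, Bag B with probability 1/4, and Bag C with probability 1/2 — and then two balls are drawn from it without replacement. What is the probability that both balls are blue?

From Bag A: P(both blue) = (2/7)(1/6) = 1/21.
From Bag B: P(both blue) = (2/7)(1/6) = 1/21.
From Bag C: P(both blue) = (3/9)(2/8) = 1/12.
Total probability = (1/4)(1/21) + (1/4)(1/21) + (1/2)(1/12) = 11/168.

11/168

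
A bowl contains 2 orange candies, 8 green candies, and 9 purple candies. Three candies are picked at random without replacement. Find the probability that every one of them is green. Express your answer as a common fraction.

56/969

P = 8/19 × 7/18 × 6/17 = 336/5814 = 56/969.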